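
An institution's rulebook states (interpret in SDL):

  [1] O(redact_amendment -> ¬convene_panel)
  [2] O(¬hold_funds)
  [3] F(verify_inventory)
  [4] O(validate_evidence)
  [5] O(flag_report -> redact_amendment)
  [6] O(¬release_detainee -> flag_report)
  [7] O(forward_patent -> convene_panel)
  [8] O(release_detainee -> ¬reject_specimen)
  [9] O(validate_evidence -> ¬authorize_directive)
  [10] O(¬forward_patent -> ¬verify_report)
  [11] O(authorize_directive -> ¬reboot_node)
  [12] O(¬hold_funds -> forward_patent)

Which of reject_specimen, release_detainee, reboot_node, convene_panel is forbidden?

reject_specimen

Premise 2 gives O(¬hold_funds).
Premise 12 is O(¬hold_funds -> forward_patent); since O(¬hold_funds), deontic closure gives O(forward_patent).
Premise 7 is O(forward_patent -> convene_panel); since O(forward_patent), deontic closure gives O(convene_panel).
The contrapositive of premise 1 (O(redact_amendment -> ¬convene_panel)) is O(convene_panel -> ¬redact_amendment), and O(convene_panel) is already established, so O(¬redact_amendment).
Premise 5 is O(flag_report -> redact_amendment); contrapositively O(¬redact_amendment -> ¬flag_report). Since O(¬redact_amendment) holds, K gives O(¬flag_report).
Premise 6, O(¬release_detainee -> flag_report), contraposes to O(¬flag_report -> release_detainee); with O(¬flag_report) we get O(release_detainee).
From O(release_detainee) and premise 8, O(release_detainee -> ¬reject_specimen), we obtain O(¬reject_specimen).
So O(¬reject_specimen) holds, i.e. reject_specimen is forbidden. None of the other listed options is forbidden under the premises.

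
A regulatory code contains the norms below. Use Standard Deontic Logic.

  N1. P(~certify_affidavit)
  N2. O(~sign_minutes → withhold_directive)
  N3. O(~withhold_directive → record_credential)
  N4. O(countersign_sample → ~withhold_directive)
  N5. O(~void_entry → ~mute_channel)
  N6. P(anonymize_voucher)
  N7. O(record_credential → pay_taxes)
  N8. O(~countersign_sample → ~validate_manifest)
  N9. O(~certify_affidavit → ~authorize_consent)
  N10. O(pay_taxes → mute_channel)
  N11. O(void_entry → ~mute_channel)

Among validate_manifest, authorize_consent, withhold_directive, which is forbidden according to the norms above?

Premises 11 and 5 are O(void_entry → ~mute_channel) and O(~void_entry → ~mute_channel); every ideal world satisfies void_entry or ~void_entry, so in either case ~mute_channel holds — hence O(~mute_channel).
Premise 10, O(pay_taxes → mute_channel), contraposes to O(~mute_channel → ~pay_taxes); with O(~mute_channel) we get O(~pay_taxes).
Premise 7, O(record_credential → pay_taxes), contraposes to O(~pay_taxes → ~record_credential); with O(~pay_taxes) we get O(~record_credential).
Premise 3, O(~withhold_directive → record_credential), contraposes to O(~record_credential → withhold_directive); with O(~record_credential) we get O(withhold_directive).
Premise 4 is O(countersign_sample → ~withhold_directive); contrapositively O(withhold_directive → ~countersign_sample). Since O(withhold_directive) holds, K gives O(~countersign_sample).
Premise 8 is O(~countersign_sample → ~validate_manifest); since O(~countersign_sample), deontic closure gives O(~validate_manifest).
So O(~validate_manifest) holds, i.e. validate_manifest is forbidden. None of the other listed options is forbidden under the premises.

validate_manifest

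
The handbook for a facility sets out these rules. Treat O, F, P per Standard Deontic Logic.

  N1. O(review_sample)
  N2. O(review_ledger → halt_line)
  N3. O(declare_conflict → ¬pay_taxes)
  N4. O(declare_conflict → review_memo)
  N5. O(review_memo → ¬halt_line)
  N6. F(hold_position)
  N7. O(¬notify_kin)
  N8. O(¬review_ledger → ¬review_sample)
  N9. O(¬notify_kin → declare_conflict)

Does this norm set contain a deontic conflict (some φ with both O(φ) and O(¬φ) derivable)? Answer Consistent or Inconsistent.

Inconsistent

Premise 1 gives O(review_sample).
The contrapositive of premise 8 (O(¬review_ledger → ¬review_sample)) is O(review_sample → review_ledger), and O(review_sample) is already established, so O(review_ledger).
With premise 2, O(review_ledger → halt_line), the K-axiom yields O(halt_line).
Premise 5, O(review_memo → ¬halt_line), contraposes to O(halt_line → ¬review_memo); with O(halt_line) we get O(¬review_memo).
Premise 4, O(declare_conflict → review_memo), contraposes to O(¬review_memo → ¬declare_conflict); with O(¬review_memo) we get O(¬declare_conflict).
The contrapositive of premise 9 (O(¬notify_kin → declare_conflict)) is O(¬declare_conflict → notify_kin), and O(¬declare_conflict) is already established, so O(notify_kin).
However, premise 7 gives O(¬notify_kin).
We now have both O(notify_kin) and O(¬notify_kin) — notify_kin is simultaneously obligatory and forbidden, violating the D-axiom.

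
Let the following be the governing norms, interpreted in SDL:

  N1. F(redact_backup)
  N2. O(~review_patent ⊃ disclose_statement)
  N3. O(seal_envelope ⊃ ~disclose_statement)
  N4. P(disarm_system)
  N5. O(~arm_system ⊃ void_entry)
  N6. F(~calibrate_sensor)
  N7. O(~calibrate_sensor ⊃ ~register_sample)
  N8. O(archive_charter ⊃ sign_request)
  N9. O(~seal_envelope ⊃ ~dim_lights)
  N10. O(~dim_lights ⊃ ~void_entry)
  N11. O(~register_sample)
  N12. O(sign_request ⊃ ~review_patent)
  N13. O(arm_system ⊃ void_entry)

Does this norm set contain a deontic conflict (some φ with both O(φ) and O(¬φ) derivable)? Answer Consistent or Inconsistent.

Consistent

Premise 7 is O(~calibrate_sensor ⊃ ~register_sample); even if O(~register_sample) held, inferring O(~calibrate_sensor) would be affirming the consequent — invalid.
So O(~calibrate_sensor) is not derivable, and the apparent clash with O(calibrate_sensor) does not arise.
A world satisfying every obligation exists (e.g. archive_charter=false, arm_system=false, calibrate_sensor=true, dim_lights=true, disarm_system=false, disclose_statement=false, redact_backup=false, register_sample=false, review_patent=true, seal_envelope=true, sign_request=false, void_entry=true); no atom is both obligatory and forbidden, so the set is consistent.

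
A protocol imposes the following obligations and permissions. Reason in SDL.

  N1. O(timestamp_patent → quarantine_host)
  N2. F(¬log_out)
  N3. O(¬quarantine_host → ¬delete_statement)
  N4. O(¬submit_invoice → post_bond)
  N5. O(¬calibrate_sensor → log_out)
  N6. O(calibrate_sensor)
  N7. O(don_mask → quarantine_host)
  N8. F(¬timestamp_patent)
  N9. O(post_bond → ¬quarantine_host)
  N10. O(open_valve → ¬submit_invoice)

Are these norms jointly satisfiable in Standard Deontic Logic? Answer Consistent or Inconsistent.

Consistent

Premise 5 is O(¬calibrate_sensor → log_out); even if O(log_out) held, inferring O(¬calibrate_sensor) would be affirming the consequent — invalid.
So O(¬calibrate_sensor) is not derivable, and the apparent clash with O(calibrate_sensor) does not arise.
A world satisfying every obligation exists (e.g. calibrate_sensor=true, delete_statement=false, don_mask=false, log_out=true, open_valve=false, post_bond=false, quarantine_host=true, submit_invoice=true, timestamp_patent=true); no atom is both obligatory and forbidden, so the set is consistent.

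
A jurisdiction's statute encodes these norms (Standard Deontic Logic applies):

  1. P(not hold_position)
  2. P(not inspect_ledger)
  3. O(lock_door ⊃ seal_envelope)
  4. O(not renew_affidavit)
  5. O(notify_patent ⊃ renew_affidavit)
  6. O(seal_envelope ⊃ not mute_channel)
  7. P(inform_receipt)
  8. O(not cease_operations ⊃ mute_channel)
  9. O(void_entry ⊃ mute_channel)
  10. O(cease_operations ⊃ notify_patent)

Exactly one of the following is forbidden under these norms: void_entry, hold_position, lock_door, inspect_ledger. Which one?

Premise 4 gives O(not renew_affidavit).
The contrapositive of premise 5 (O(notify_patent ⊃ renew_affidavit)) is O(not renew_affidavit ⊃ not notify_patent), and O(not renew_affidavit) is already established, so O(not notify_patent).
Premise 10 is O(cease_operations ⊃ notify_patent); contrapositively O(not notify_patent ⊃ not cease_operations). Since O(not notify_patent) holds, K gives O(not cease_operations).
Premise 8 is O(not cease_operations ⊃ mute_channel); since O(not cease_operations), deontic closure gives O(mute_channel).
Premise 6 is O(seal_envelope ⊃ not mute_channel); contrapositively O(mute_channel ⊃ not seal_envelope). Since O(mute_channel) holds, K gives O(not seal_envelope).
The contrapositive of premise 3 (O(lock_door ⊃ seal_envelope)) is O(not seal_envelope ⊃ not lock_door), and O(not seal_envelope) is already established, so O(not lock_door).
So O(not lock_door) holds, i.e. lock_door is forbidden. None of the other listed options is forbidden under the premises.

lock_door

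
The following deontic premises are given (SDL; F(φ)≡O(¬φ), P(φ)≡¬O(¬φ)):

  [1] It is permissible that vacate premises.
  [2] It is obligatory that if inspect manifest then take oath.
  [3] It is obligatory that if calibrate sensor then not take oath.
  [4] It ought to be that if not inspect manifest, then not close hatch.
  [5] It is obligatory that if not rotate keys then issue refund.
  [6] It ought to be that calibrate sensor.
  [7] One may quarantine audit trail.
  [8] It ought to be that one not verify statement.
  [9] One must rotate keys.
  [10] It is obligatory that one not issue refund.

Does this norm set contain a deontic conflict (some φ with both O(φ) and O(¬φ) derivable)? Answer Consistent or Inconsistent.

Consistent

Premise 5 is O(¬rotate_keys → issue_refund), but O(¬rotate_keys) is not derivable from the premises, so it does not yield O(issue_refund).
So O(issue_refund) is not derivable, and the apparent clash with O(¬issue_refund) does not arise.
A world satisfying every obligation exists (e.g. calibrate_sensor=true, close_hatch=false, inspect_manifest=false, issue_refund=false, quarantine_audit_trail=false, rotate_keys=true, take_oath=false, vacate_premises=false, verify_statement=false); no atom is both obligatory and forbidden, so the set is consistent.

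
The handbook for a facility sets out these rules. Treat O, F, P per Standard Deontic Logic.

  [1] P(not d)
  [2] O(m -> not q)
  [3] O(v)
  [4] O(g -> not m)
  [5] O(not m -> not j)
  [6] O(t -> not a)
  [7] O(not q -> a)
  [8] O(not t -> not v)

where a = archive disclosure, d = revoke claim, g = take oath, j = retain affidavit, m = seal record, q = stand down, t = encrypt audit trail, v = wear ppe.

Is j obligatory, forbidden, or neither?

From premise 3 we have O(v).
Premise 8, O(not t -> not v), contraposes to O(v -> t); with O(v) we get O(t).
Applying K to premise 6 (O(t -> not a)) and O(t) yields O(not a).
Premise 7 is O(not q -> a); contrapositively O(not a -> q). Since O(not a) holds, K gives O(q).
The contrapositive of premise 2 (O(m -> not q)) is O(q -> not m), and O(q) is already established, so O(not m).
From O(not m) and premise 5, O(not m -> not j), we obtain O(not j).
Premises 1, 4 do not contribute to this derivation.
Thus O(not j), which is F(j): j is forbidden.

Forbidden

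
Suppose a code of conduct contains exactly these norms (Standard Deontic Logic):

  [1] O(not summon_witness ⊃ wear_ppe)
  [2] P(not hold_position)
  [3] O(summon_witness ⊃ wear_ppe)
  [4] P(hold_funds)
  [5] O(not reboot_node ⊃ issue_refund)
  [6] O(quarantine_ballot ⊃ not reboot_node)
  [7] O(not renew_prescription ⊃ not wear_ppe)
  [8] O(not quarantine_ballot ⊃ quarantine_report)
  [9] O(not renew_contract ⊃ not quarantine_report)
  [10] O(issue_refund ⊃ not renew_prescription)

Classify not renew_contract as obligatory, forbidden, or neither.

Premises 3 and 1 are O(summon_witness ⊃ wear_ppe) and O(not summon_witness ⊃ wear_ppe); every ideal world satisfies summon_witness or not summon_witness, so in either case wear_ppe holds — hence O(wear_ppe).
Premise 7, O(not renew_prescription ⊃ not wear_ppe), contraposes to O(wear_ppe ⊃ renew_prescription); with O(wear_ppe) we get O(renew_prescription).
The contrapositive of premise 10 (O(issue_refund ⊃ not renew_prescription)) is O(renew_prescription ⊃ not issue_refund), and O(renew_prescription) is already established, so O(not issue_refund).
The contrapositive of premise 5 (O(not reboot_node ⊃ issue_refund)) is O(not issue_refund ⊃ reboot_node), and O(not issue_refund) is already established, so O(reboot_node).
The contrapositive of premise 6 (O(quarantine_ballot ⊃ not reboot_node)) is O(reboot_node ⊃ not quarantine_ballot), and O(reboot_node) is already established, so O(not quarantine_ballot).
Applying K to premise 8 (O(not quarantine_ballot ⊃ quarantine_report)) and O(not quarantine_ballot) yields O(quarantine_report).
Premise 9, O(not renew_contract ⊃ not quarantine_report), contraposes to O(quarantine_report ⊃ renew_contract); with O(quarantine_report) we get O(renew_contract).
Premises 2, 4 do not contribute to this derivation.
Thus O(renew_contract), which is F(not renew_contract): not renew_contract is forbidden.

Forbidden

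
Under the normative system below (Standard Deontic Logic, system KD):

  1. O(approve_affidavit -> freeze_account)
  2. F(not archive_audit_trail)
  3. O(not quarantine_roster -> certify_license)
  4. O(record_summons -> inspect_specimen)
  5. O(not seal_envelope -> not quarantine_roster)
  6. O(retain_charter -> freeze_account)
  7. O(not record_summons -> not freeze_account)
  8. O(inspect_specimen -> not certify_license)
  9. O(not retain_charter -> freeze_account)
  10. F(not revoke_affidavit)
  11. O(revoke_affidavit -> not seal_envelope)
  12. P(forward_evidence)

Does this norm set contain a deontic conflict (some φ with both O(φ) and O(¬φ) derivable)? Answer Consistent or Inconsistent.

Inconsistent

Premises 6 and 9 cover both cases: O(retain_charter -> freeze_account) and O(not retain_charter -> freeze_account). Since retain_charter ∨ not retain_charter is a tautology, O(freeze_account) follows.
Premise 7, O(not record_summons -> not freeze_account), contraposes to O(freeze_account -> record_summons); with O(freeze_account) we get O(record_summons).
With premise 4, O(record_summons -> inspect_specimen), the K-axiom yields O(inspect_specimen).
From O(inspect_specimen) and premise 8, O(inspect_specimen -> not certify_license), we obtain O(not certify_license).
Premise 3, O(not quarantine_roster -> certify_license), contraposes to O(not certify_license -> quarantine_roster); with O(not certify_license) we get O(quarantine_roster).
Premise 5, O(not seal_envelope -> not quarantine_roster), contraposes to O(quarantine_roster -> seal_envelope); with O(quarantine_roster) we get O(seal_envelope).
The contrapositive of premise 11 (O(revoke_affidavit -> not seal_envelope)) is O(seal_envelope -> not revoke_affidavit), and O(seal_envelope) is already established, so O(not revoke_affidavit).
However, F(not revoke_affidavit) at premise 10 amounts to O(revoke_affidavit).
We now have both O(not revoke_affidavit) and O(revoke_affidavit) — revoke_affidavit is simultaneously obligatory and forbidden, violating the D-axiom.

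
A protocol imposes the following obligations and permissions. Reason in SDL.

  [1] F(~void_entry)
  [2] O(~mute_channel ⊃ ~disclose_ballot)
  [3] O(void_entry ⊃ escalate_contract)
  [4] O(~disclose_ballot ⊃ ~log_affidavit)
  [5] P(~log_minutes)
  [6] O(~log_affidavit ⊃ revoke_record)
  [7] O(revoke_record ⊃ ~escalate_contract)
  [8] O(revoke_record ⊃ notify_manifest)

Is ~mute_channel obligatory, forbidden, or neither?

F(~void_entry) at premise 1 means O(void_entry).
Applying K to premise 3 (O(void_entry ⊃ escalate_contract)) and O(void_entry) yields O(escalate_contract).
Premise 7, O(revoke_record ⊃ ~escalate_contract), contraposes to O(escalate_contract ⊃ ~revoke_record); with O(escalate_contract) we get O(~revoke_record).
Premise 6 is O(~log_affidavit ⊃ revoke_record); contrapositively O(~revoke_record ⊃ log_affidavit). Since O(~revoke_record) holds, K gives O(log_affidavit).
Premise 4, O(~disclose_ballot ⊃ ~log_affidavit), contraposes to O(log_affidavit ⊃ disclose_ballot); with O(log_affidavit) we get O(disclose_ballot).
The contrapositive of premise 2 (O(~mute_channel ⊃ ~disclose_ballot)) is O(disclose_ballot ⊃ mute_channel), and O(disclose_ballot) is already established, so O(mute_channel).
Premises 5, 8 do not contribute to this derivation.
Thus O(mute_channel), which is F(~mute_channel): ~mute_channel is forbidden.

Forbidden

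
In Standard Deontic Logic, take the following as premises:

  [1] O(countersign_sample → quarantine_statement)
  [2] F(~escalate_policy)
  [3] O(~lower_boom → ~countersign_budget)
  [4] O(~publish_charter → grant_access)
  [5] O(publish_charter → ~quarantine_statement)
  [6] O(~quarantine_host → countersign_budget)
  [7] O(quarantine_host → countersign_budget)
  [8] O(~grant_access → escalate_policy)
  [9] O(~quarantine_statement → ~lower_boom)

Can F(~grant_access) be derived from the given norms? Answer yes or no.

Yes

Premises 6 and 7 are O(~quarantine_host → countersign_budget) and O(quarantine_host → countersign_budget); every ideal world satisfies ~quarantine_host or quarantine_host, so in either case countersign_budget holds — hence O(countersign_budget).
Premise 3 is O(~lower_boom → ~countersign_budget); contrapositively O(countersign_budget → lower_boom). Since O(countersign_budget) holds, K gives O(lower_boom).
The contrapositive of premise 9 (O(~quarantine_statement → ~lower_boom)) is O(lower_boom → quarantine_statement), and O(lower_boom) is already established, so O(quarantine_statement).
Premise 5, O(publish_charter → ~quarantine_statement), contraposes to O(quarantine_statement → ~publish_charter); with O(quarantine_statement) we get O(~publish_charter).
Applying K to premise 4 (O(~publish_charter → grant_access)) and O(~publish_charter) yields O(grant_access).
Premises 1, 2, 8 do not contribute to this derivation.
So O(grant_access) holds, i.e. F(~grant_access). The claim follows.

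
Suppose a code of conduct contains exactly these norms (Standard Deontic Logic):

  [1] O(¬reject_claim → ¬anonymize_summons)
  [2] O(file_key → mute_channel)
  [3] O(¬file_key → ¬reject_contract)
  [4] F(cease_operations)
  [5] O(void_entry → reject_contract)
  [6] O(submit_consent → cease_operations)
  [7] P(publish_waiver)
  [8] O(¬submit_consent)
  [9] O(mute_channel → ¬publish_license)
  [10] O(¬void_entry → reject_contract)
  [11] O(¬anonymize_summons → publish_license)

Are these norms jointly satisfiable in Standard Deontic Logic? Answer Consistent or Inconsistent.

Consistent

Premise 6 is O(submit_consent → cease_operations), but O(submit_consent) is not derivable from the premises, so it does not yield O(cease_operations).
So O(cease_operations) is not derivable, and the apparent clash with O(¬cease_operations) does not arise.
A world satisfying every obligation exists (e.g. anonymize_summons=true, cease_operations=false, file_key=true, mute_channel=true, publish_license=false, publish_waiver=false, reject_claim=true, reject_contract=true, submit_consent=false, void_entry=false); no atom is both obligatory and forbidden, so the set is consistent.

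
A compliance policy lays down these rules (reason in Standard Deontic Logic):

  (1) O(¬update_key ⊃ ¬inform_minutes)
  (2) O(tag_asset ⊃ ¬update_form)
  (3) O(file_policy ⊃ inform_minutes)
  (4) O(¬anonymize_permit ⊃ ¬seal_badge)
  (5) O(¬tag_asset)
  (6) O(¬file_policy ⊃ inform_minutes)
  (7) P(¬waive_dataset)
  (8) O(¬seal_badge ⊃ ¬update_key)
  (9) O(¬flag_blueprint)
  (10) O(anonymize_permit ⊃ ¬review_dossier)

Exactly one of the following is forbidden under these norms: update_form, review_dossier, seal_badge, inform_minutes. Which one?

By case analysis on ¬file_policy: premise 6 gives O(¬file_policy ⊃ inform_minutes) and premise 3 gives O(file_policy ⊃ inform_minutes), so O(inform_minutes) either way.
Premise 1 is O(¬update_key ⊃ ¬inform_minutes); contrapositively O(inform_minutes ⊃ update_key). Since O(inform_minutes) holds, K gives O(update_key).
The contrapositive of premise 8 (O(¬seal_badge ⊃ ¬update_key)) is O(update_key ⊃ seal_badge), and O(update_key) is already established, so O(seal_badge).
Premise 4 is O(¬anonymize_permit ⊃ ¬seal_badge); contrapositively O(seal_badge ⊃ anonymize_permit). Since O(seal_badge) holds, K gives O(anonymize_permit).
From O(anonymize_permit) and premise 10, O(anonymize_permit ⊃ ¬review_dossier), we obtain O(¬review_dossier).
So O(¬review_dossier) holds, i.e. review_dossier is forbidden. None of the other listed options is forbidden under the premises.

review_dossier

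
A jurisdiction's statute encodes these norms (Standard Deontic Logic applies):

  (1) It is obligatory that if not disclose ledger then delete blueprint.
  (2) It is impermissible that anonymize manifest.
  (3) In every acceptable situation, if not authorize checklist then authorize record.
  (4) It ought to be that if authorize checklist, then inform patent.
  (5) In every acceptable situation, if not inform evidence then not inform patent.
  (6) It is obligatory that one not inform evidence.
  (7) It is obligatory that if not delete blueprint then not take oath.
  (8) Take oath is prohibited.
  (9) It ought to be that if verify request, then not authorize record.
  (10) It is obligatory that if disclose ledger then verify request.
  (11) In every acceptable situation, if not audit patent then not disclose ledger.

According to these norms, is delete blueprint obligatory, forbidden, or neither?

Premise 6 states O(¬inform_evidence) outright.
From O(¬inform_evidence) and premise 5, O(¬inform_evidence → ¬inform_patent), we obtain O(¬inform_patent).
Premise 4, O(authorize_checklist → inform_patent), contraposes to O(¬inform_patent → ¬authorize_checklist); with O(¬inform_patent) we get O(¬authorize_checklist).
With premise 3, O(¬authorize_checklist → authorize_record), the K-axiom yields O(authorize_record).
Premise 9 is O(verify_request → ¬authorize_record); contrapositively O(authorize_record → ¬verify_request). Since O(authorize_record) holds, K gives O(¬verify_request).
Premise 10, O(disclose_ledger → verify_request), contraposes to O(¬verify_request → ¬disclose_ledger); with O(¬verify_request) we get O(¬disclose_ledger).
Premise 1 is O(¬disclose_ledger → delete_blueprint); since O(¬disclose_ledger), deontic closure gives O(delete_blueprint).
Premises 2, 7, 8, 11 do not contribute to this derivation.
Hence delete_blueprint is obligatory.

Obligatory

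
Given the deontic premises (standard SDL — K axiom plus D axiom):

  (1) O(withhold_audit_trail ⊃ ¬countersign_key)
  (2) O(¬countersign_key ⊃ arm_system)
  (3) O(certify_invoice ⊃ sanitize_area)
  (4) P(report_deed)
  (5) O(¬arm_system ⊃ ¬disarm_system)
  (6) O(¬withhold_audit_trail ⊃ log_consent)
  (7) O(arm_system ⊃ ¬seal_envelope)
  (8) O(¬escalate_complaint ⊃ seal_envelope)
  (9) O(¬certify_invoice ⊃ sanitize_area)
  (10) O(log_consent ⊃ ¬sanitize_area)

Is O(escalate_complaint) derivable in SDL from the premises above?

Yes

By case analysis on certify_invoice: premise 3 gives O(certify_invoice ⊃ sanitize_area) and premise 9 gives O(¬certify_invoice ⊃ sanitize_area), so O(sanitize_area) either way.
Premise 10, O(log_consent ⊃ ¬sanitize_area), contraposes to O(sanitize_area ⊃ ¬log_consent); with O(sanitize_area) we get O(¬log_consent).
Premise 6 is O(¬withhold_audit_trail ⊃ log_consent); contrapositively O(¬log_consent ⊃ withhold_audit_trail). Since O(¬log_consent) holds, K gives O(withhold_audit_trail).
From O(withhold_audit_trail) and premise 1, O(withhold_audit_trail ⊃ ¬countersign_key), we obtain O(¬countersign_key).
From O(¬countersign_key) and premise 2, O(¬countersign_key ⊃ arm_system), we obtain O(arm_system).
From O(arm_system) and premise 7, O(arm_system ⊃ ¬seal_envelope), we obtain O(¬seal_envelope).
Premise 8 is O(¬escalate_complaint ⊃ seal_envelope); contrapositively O(¬seal_envelope ⊃ escalate_complaint). Since O(¬seal_envelope) holds, K gives O(escalate_complaint).
Premises 4, 5 do not contribute to this derivation.
So O(escalate_complaint) follows.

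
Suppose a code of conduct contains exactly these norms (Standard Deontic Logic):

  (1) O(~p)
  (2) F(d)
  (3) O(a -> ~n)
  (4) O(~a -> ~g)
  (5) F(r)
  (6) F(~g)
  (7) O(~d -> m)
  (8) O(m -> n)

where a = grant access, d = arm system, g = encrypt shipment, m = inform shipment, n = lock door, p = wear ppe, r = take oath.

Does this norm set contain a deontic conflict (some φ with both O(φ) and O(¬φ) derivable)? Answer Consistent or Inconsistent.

Premise 6, F(~g), is equivalent to O(g).
The contrapositive of premise 4 (O(~a -> ~g)) is O(g -> a), and O(g) is already established, so O(a).
With premise 3, O(a -> ~n), the K-axiom yields O(~n).
The contrapositive of premise 8 (O(m -> n)) is O(~n -> ~m), and O(~n) is already established, so O(~m).
Premise 7 is O(~d -> m); contrapositively O(~m -> d). Since O(~m) holds, K gives O(d).
Yet premise 2 is F(d), i.e. O(~d).
We now have both O(d) and O(~d) — d is simultaneously obligatory and forbidden, violating the D-axiom.

Inconsistent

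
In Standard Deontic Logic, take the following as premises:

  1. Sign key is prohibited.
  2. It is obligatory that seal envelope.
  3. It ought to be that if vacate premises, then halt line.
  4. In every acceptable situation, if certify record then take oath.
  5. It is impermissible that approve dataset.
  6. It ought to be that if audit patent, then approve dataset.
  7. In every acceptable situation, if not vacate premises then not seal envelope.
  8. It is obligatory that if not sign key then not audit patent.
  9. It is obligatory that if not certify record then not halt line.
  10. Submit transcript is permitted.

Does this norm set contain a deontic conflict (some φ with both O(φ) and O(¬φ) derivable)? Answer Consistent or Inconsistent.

Consistent

Premise 6 is O(audit_patent → approve_dataset), but O(audit_patent) is not derivable from the premises, so it does not yield O(approve_dataset).
So O(approve_dataset) is not derivable, and the apparent clash with O(¬approve_dataset) does not arise.
A world satisfying every obligation exists (e.g. approve_dataset=false, audit_patent=false, certify_record=true, halt_line=true, seal_envelope=true, sign_key=false, submit_transcript=false, take_oath=true, vacate_premises=true); no atom is both obligatory and forbidden, so the set is consistent.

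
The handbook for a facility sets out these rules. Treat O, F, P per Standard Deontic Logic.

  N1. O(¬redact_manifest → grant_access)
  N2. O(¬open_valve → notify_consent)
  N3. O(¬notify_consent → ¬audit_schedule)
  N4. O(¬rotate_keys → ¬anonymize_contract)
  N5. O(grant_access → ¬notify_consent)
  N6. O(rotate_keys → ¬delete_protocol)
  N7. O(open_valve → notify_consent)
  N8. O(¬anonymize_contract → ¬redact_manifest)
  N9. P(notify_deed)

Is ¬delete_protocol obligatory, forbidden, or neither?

Obligatory

Premises 7 and 2 are O(open_valve → notify_consent) and O(¬open_valve → notify_consent); every ideal world satisfies open_valve or ¬open_valve, so in either case notify_consent holds — hence O(notify_consent).
Premise 5 is O(grant_access → ¬notify_consent); contrapositively O(notify_consent → ¬grant_access). Since O(notify_consent) holds, K gives O(¬grant_access).
Premise 1, O(¬redact_manifest → grant_access), contraposes to O(¬grant_access → redact_manifest); with O(¬grant_access) we get O(redact_manifest).
The contrapositive of premise 8 (O(¬anonymize_contract → ¬redact_manifest)) is O(redact_manifest → anonymize_contract), and O(redact_manifest) is already established, so O(anonymize_contract).
Premise 4, O(¬rotate_keys → ¬anonymize_contract), contraposes to O(anonymize_contract → rotate_keys); with O(anonymize_contract) we get O(rotate_keys).
Applying K to premise 6 (O(rotate_keys → ¬delete_protocol)) and O(rotate_keys) yields O(¬delete_protocol).
Premises 3, 9 do not contribute to this derivation.
Hence ¬delete_protocol is obligatory.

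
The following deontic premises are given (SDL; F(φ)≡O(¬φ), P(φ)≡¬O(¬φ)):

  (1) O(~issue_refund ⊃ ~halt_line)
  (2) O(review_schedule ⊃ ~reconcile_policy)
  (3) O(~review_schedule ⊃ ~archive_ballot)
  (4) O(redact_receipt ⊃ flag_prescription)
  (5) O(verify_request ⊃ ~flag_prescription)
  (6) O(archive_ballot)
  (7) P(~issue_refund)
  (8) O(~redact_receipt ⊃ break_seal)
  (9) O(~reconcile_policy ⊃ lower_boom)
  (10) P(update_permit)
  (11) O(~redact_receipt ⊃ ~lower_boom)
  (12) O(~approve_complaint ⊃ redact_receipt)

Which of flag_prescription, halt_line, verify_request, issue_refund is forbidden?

Premise 6 states O(archive_ballot) outright.
Premise 3, O(~review_schedule ⊃ ~archive_ballot), contraposes to O(archive_ballot ⊃ review_schedule); with O(archive_ballot) we get O(review_schedule).
From O(review_schedule) and premise 2, O(review_schedule ⊃ ~reconcile_policy), we obtain O(~reconcile_policy).
With premise 9, O(~reconcile_policy ⊃ lower_boom), the K-axiom yields O(lower_boom).
Premise 11 is O(~redact_receipt ⊃ ~lower_boom); contrapositively O(lower_boom ⊃ redact_receipt). Since O(lower_boom) holds, K gives O(redact_receipt).
With premise 4, O(redact_receipt ⊃ flag_prescription), the K-axiom yields O(flag_prescription).
The contrapositive of premise 5 (O(verify_request ⊃ ~flag_prescription)) is O(flag_prescription ⊃ ~verify_request), and O(flag_prescription) is already established, so O(~verify_request).
So O(~verify_request) holds, i.e. verify_request is forbidden. None of the other listed options is forbidden under the premises.

verify_request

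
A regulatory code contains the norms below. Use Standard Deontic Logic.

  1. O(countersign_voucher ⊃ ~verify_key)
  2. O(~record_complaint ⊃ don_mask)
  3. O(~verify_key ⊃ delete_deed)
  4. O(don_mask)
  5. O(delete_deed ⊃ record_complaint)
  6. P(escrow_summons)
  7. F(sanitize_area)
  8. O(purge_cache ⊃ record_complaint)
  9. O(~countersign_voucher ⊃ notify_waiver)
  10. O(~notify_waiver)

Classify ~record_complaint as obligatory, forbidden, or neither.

Forbidden

Premise 10 gives O(~notify_waiver).
Premise 9 is O(~countersign_voucher ⊃ notify_waiver); contrapositively O(~notify_waiver ⊃ countersign_voucher). Since O(~notify_waiver) holds, K gives O(countersign_voucher).
Applying K to premise 1 (O(countersign_voucher ⊃ ~verify_key)) and O(countersign_voucher) yields O(~verify_key).
Applying K to premise 3 (O(~verify_key ⊃ delete_deed)) and O(~verify_key) yields O(delete_deed).
With premise 5, O(delete_deed ⊃ record_complaint), the K-axiom yields O(record_complaint).
Premises 2, 4, 6, 7, 8 do not contribute to this derivation.
Thus O(record_complaint), which is F(~record_complaint): ~record_complaint is forbidden.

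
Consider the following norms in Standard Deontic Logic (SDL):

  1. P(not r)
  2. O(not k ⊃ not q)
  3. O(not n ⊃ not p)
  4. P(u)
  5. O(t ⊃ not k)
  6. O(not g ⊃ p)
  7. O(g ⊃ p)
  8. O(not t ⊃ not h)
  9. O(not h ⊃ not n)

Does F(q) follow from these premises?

Yes

By case analysis on g: premise 7 gives O(g ⊃ p) and premise 6 gives O(not g ⊃ p), so O(p) either way.
Premise 3, O(not n ⊃ not p), contraposes to O(p ⊃ n); with O(p) we get O(n).
Premise 9 is O(not h ⊃ not n); contrapositively O(n ⊃ h). Since O(n) holds, K gives O(h).
Premise 8, O(not t ⊃ not h), contraposes to O(h ⊃ t); with O(h) we get O(t).
From O(t) and premise 5, O(t ⊃ not k), we obtain O(not k).
Applying K to premise 2 (O(not k ⊃ not q)) and O(not k) yields O(not q).
Premises 1, 4 do not contribute to this derivation.
So O(not q) holds, i.e. F(q). The claim follows.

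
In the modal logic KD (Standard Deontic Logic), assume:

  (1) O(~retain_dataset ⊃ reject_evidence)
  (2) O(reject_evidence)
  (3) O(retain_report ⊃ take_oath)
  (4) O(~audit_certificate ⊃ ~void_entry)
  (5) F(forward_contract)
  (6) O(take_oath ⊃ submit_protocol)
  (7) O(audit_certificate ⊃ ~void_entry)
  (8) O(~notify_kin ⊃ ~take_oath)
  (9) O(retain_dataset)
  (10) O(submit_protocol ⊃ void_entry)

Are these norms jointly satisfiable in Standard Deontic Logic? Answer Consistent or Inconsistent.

Premise 1 is O(~retain_dataset ⊃ reject_evidence); even if O(reject_evidence) held, inferring O(~retain_dataset) would be affirming the consequent — invalid.
So O(~retain_dataset) is not derivable, and the apparent clash with O(retain_dataset) does not arise.
A world satisfying every obligation exists (e.g. audit_certificate=false, forward_contract=false, notify_kin=false, reject_evidence=true, retain_dataset=true, retain_report=false, submit_protocol=false, take_oath=false, void_entry=false); no atom is both obligatory and forbidden, so the set is consistent.

Consistent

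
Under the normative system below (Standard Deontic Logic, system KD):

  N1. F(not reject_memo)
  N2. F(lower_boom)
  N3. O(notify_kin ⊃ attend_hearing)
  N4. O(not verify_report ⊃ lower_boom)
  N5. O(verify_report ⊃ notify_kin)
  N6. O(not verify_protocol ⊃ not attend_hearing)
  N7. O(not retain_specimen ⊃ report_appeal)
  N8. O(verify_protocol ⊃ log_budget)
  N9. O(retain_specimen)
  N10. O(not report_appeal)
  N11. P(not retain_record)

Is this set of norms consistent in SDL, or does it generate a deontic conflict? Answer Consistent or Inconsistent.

Consistent

Premise 7 is O(not retain_specimen ⊃ report_appeal), but O(not retain_specimen) is not derivable from the premises, so it does not yield O(report_appeal).
So O(report_appeal) is not derivable, and the apparent clash with O(not report_appeal) does not arise.
A world satisfying every obligation exists (e.g. attend_hearing=true, log_budget=true, lower_boom=false, notify_kin=true, reject_memo=true, report_appeal=false, retain_record=false, retain_specimen=true, verify_protocol=true, verify_report=true); no atom is both obligatory and forbidden, so the set is consistent.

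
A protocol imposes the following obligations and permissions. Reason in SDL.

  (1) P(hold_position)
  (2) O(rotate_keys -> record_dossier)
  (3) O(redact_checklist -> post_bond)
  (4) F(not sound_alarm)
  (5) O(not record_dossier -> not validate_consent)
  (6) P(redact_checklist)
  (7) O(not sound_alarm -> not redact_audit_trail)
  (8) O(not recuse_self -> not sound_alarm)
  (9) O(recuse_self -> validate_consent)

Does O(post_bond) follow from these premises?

No

Premise 3 is O(redact_checklist -> post_bond), but O(redact_checklist) is not derivable from the premises (the permission P(redact_checklist) asserts only not O(not redact_checklist), not O(redact_checklist)), so it does not yield O(post_bond).
No other premise forces O(post_bond). An ideal world satisfying every premise can still have post_bond false, so O(post_bond) is not derivable.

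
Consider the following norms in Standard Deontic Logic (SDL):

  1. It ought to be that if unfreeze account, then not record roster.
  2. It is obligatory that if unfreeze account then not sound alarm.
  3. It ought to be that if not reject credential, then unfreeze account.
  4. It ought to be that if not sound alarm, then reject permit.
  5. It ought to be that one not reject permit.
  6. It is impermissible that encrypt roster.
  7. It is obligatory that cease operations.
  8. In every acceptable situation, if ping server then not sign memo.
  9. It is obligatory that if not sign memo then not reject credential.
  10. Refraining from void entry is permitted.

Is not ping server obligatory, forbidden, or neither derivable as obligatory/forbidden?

Obligatory

Premise 5 gives O(¬reject_permit).
Premise 4 is O(¬sound_alarm → reject_permit); contrapositively O(¬reject_permit → sound_alarm). Since O(¬reject_permit) holds, K gives O(sound_alarm).
Premise 2, O(unfreeze_account → ¬sound_alarm), contraposes to O(sound_alarm → ¬unfreeze_account); with O(sound_alarm) we get O(¬unfreeze_account).
Premise 3 is O(¬reject_credential → unfreeze_account); contrapositively O(¬unfreeze_account → reject_credential). Since O(¬unfreeze_account) holds, K gives O(reject_credential).
The contrapositive of premise 9 (O(¬sign_memo → ¬reject_credential)) is O(reject_credential → sign_memo), and O(reject_credential) is already established, so O(sign_memo).
Premise 8, O(ping_server → ¬sign_memo), contraposes to O(sign_memo → ¬ping_server); with O(sign_memo) we get O(¬ping_server).
Premises 1, 6, 7, 10 do not contribute to this derivation.
Hence ¬ping_server is obligatory.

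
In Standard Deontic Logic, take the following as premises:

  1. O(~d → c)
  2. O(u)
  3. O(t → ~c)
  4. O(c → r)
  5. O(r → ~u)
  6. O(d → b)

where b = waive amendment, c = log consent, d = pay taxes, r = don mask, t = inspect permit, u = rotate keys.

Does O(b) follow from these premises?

Yes

From premise 2 we have O(u).
The contrapositive of premise 5 (O(r → ~u)) is O(u → ~r), and O(u) is already established, so O(~r).
The contrapositive of premise 4 (O(c → r)) is O(~r → ~c), and O(~r) is already established, so O(~c).
Premise 1, O(~d → c), contraposes to O(~c → d); with O(~c) we get O(d).
Applying K to premise 6 (O(d → b)) and O(d) yields O(b).
Premise 3 does not contribute to this derivation.
So O(b) follows.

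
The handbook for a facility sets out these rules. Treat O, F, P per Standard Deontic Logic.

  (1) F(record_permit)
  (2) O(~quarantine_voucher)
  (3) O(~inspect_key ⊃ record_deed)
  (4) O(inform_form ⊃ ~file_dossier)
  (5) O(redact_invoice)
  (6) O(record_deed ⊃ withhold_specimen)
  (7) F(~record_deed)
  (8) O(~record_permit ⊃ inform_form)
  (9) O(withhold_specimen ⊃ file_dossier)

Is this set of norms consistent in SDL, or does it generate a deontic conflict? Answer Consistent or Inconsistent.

Premise 7 is F(~record_deed), i.e. O(record_deed).
Applying K to premise 6 (O(record_deed ⊃ withhold_specimen)) and O(record_deed) yields O(withhold_specimen).
Premise 9 is O(withhold_specimen ⊃ file_dossier); since O(withhold_specimen), deontic closure gives O(file_dossier).
Premise 4, O(inform_form ⊃ ~file_dossier), contraposes to O(file_dossier ⊃ ~inform_form); with O(file_dossier) we get O(~inform_form).
Premise 8 is O(~record_permit ⊃ inform_form); contrapositively O(~inform_form ⊃ record_permit). Since O(~inform_form) holds, K gives O(record_permit).
Yet premise 1 is F(record_permit), i.e. O(~record_permit).
We now have both O(record_permit) and O(~record_permit) — record_permit is simultaneously obligatory and forbidden, violating the D-axiom.

Inconsistent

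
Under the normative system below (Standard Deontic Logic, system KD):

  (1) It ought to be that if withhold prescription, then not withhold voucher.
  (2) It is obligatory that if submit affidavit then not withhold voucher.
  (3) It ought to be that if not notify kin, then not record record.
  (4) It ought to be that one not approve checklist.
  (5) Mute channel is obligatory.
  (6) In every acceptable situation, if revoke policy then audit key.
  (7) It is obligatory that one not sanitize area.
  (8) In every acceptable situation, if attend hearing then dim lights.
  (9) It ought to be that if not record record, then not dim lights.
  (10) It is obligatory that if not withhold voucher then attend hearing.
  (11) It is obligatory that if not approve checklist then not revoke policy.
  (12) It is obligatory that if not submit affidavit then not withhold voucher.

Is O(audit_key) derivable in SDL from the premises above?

No

Premise 6 is O(revoke_policy → audit_key), but O(revoke_policy) is not derivable from the premises, so it does not yield O(audit_key).
No other premise forces O(audit_key). An ideal world satisfying every premise can still have audit_key false, so O(audit_key) is not derivable.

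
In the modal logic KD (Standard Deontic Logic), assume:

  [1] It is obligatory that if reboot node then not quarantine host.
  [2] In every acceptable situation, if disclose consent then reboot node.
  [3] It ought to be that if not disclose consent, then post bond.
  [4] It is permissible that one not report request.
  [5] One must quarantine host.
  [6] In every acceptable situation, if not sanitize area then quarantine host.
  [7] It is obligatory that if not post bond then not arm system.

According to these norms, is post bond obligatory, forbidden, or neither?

Obligatory

Premise 5 states O(quarantine_host) outright.
Premise 1, O(reboot_node → ¬quarantine_host), contraposes to O(quarantine_host → ¬reboot_node); with O(quarantine_host) we get O(¬reboot_node).
The contrapositive of premise 2 (O(disclose_consent → reboot_node)) is O(¬reboot_node → ¬disclose_consent), and O(¬reboot_node) is already established, so O(¬disclose_consent).
Applying K to premise 3 (O(¬disclose_consent → post_bond)) and O(¬disclose_consent) yields O(post_bond).
Premises 4, 6, 7 do not contribute to this derivation.
Hence post_bond is obligatory.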